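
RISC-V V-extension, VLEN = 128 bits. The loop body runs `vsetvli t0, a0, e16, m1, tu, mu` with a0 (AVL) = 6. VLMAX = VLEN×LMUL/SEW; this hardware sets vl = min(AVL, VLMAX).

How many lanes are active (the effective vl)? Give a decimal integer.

lanes per group: 128·1/16 = 8
vl ← min(6, 8) = 6

vl = 6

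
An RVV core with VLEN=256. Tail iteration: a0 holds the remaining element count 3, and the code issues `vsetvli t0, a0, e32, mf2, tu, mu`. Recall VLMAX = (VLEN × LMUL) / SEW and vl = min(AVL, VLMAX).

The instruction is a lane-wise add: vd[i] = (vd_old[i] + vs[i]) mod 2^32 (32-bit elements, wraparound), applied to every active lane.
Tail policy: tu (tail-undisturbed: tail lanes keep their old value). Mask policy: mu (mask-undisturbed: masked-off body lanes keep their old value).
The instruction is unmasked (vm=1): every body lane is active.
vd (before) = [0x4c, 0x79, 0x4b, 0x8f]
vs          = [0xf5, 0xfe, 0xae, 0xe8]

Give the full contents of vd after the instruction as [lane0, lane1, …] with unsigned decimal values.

vd = [321, 375, 249, 143]

VLMAX = (256 × 1/2) / 32 = 4 lanes
vl = min(AVL, VLMAX) = min(3, 4) = 3
vd[0] add(0x4c,0xf5) -> 0x141
vd[1] add(0x79,0xfe) -> 0x177
vd[2] add(0x4b,0xae) -> 0xf9
vd[3] tail/keep -> 0x8f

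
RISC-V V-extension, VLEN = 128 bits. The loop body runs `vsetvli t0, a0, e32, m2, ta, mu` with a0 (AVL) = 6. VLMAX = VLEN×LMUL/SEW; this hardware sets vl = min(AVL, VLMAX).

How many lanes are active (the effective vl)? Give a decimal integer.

lanes per group: 128·2/32 = 8
vl = min(AVL, VLMAX) = min(6, 8) = 6

vl = 6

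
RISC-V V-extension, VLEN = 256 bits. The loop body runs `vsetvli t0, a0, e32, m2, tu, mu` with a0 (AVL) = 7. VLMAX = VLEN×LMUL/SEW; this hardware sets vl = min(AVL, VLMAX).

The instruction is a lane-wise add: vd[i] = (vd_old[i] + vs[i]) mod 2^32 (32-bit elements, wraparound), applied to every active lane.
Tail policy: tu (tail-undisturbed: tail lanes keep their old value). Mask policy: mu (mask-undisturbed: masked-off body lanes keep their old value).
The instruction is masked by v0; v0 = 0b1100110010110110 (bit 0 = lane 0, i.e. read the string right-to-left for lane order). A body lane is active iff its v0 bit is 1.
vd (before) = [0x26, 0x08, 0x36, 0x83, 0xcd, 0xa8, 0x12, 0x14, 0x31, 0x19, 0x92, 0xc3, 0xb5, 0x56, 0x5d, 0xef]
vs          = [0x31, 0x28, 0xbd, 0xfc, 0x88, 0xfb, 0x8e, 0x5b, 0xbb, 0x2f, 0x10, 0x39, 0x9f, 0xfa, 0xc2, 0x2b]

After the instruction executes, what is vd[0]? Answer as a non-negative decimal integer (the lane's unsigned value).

vd[0] = 38

lanes per group: 256·2/32 = 16
vl = min(AVL, VLMAX) = min(7, 16) = 7
[0] mask-off/keep = 0x26
[1] add(0x08,0x28) = 0x30
[2] add(0x36,0xbd) = 0xf3
[3] mask-off/keep = 0x83
[4] add(0xcd,0x88) = 0x155
[5] add(0xa8,0xfb) = 0x1a3
[6] mask-off/keep = 0x12
[7] tail/keep = 0x14
[8] tail/keep = 0x31
[9] tail/keep = 0x19
[10] tail/keep = 0x92
[11] tail/keep = 0xc3
[12] tail/keep = 0xb5
[13] tail/keep = 0x56
[14] tail/keep = 0x5d
[15] tail/keep = 0xef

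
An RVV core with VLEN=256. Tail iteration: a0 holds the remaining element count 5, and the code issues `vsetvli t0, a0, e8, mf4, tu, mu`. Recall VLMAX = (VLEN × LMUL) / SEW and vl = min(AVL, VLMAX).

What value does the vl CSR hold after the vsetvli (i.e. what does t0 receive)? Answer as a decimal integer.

vl = 5

VLMAX = VLEN×LMUL/SEW = 256×1/4/8 = 8
AVL=5 ≤ VLMAX=8, so vl = 5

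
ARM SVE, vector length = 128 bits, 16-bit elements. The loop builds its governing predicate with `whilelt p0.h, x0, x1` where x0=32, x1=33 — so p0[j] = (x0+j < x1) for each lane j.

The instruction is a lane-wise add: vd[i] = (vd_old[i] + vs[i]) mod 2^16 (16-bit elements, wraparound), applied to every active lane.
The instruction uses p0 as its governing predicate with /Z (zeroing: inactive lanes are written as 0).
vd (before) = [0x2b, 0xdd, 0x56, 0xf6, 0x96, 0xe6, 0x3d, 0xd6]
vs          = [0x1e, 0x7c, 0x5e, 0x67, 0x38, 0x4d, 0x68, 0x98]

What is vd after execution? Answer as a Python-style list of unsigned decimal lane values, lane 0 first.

lane count: 128 div 16 = 8
whilelt: lane j active iff 32+j < 33 → j < 1 → 1 active
[0] add(0x2b,0x1e) = 0x49
[1] tail/zero = 0x00
[2] tail/zero = 0x00
[3] tail/zero = 0x00
[4] tail/zero = 0x00
[5] tail/zero = 0x00
[6] tail/zero = 0x00
[7] tail/zero = 0x00

vd = [73, 0, 0, 0, 0, 0, 0, 0]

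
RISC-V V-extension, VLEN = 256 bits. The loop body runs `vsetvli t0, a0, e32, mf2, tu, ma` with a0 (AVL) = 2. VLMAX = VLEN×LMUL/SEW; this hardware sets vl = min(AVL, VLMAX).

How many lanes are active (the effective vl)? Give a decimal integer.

lanes per group: 256·1/2/32 = 4
AVL=2 ≤ VLMAX=4, so vl = 2

vl = 2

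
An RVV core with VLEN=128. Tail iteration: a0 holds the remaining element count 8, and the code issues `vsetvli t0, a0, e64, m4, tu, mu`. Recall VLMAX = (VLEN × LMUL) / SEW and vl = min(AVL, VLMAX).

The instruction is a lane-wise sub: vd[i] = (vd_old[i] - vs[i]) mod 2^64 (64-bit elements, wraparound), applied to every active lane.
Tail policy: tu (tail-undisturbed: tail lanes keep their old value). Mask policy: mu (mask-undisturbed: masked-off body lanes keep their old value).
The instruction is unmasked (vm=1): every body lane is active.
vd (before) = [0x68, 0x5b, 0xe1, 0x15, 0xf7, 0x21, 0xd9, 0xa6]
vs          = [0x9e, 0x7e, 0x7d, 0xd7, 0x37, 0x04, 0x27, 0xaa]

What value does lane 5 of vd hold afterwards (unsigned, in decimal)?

VLMAX = VLEN×LMUL/SEW = 128×4/64 = 8
AVL=8 ≤ VLMAX=8, so vl = 8
lane  0: sub(0x68,0x9e) ⇒ 0xffffffffffffffca
lane  1: sub(0x5b,0x7e) ⇒ 0xffffffffffffffdd
lane  2: sub(0xe1,0x7d) ⇒ 0x64
lane  3: sub(0x15,0xd7) ⇒ 0xffffffffffffff3e
lane  4: sub(0xf7,0x37) ⇒ 0xc0
lane  5: sub(0x21,0x04) ⇒ 0x1d
lane  6: sub(0xd9,0x27) ⇒ 0xb2
lane  7: sub(0xa6,0xaa) ⇒ 0xfffffffffffffffc

vd[5] = 29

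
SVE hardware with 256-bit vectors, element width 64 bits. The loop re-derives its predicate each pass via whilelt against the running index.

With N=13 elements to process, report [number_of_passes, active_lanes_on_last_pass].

[iterations, last_vl] = [4, 1]

lane count: 256 div 64 = 4
iterations = ceil(13/4) = 4; final-pass vl = 1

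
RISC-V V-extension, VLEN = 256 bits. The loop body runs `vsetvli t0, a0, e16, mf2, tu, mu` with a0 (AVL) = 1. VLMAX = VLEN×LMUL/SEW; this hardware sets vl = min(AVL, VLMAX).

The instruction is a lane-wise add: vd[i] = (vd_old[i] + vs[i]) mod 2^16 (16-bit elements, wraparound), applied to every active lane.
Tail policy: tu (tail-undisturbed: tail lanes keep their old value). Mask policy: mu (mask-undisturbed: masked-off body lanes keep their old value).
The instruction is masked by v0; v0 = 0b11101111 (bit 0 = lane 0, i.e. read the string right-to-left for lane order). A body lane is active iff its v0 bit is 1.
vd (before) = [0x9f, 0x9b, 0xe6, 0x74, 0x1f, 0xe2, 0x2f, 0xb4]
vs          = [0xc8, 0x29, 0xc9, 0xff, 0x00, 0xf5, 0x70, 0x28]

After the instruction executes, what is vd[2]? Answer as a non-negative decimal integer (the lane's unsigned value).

vd[2] = 230

VLMAX = VLEN×LMUL/SEW = 256×1/2/16 = 8
vl ← min(1, 8) = 1
  i=0: add(0x9f,0xc8) → 359
  i=1: tail/keep → 155
  i=2: tail/keep → 230
  i=3: tail/keep → 116
  i=4: tail/keep → 31
  i=5: tail/keep → 226
  i=6: tail/keep → 47
  i=7: tail/keep → 180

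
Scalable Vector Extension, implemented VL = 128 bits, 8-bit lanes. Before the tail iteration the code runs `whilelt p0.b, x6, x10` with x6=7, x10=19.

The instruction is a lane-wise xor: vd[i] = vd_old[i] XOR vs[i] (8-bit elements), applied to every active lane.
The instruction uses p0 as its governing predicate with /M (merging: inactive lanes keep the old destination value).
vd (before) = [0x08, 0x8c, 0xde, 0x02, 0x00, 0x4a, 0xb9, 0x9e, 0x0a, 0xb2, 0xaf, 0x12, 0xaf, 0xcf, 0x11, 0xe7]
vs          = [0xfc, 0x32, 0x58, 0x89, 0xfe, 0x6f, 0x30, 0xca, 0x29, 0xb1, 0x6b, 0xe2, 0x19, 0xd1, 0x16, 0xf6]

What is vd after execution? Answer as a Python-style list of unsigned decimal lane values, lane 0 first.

vd = [244, 190, 134, 139, 254, 37, 137, 84, 35, 3, 196, 240, 175, 207, 17, 231]

128-bit reg / 8-bit elem → 16 lanes
whilelt: lane j active iff 7+j < 19 → j < 12 → 12 active
lane  0: xor(0x08,0xfc) ⇒ 0xf4
lane  1: xor(0x8c,0x32) ⇒ 0xbe
lane  2: xor(0xde,0x58) ⇒ 0x86
lane  3: xor(0x02,0x89) ⇒ 0x8b
lane  4: xor(0x00,0xfe) ⇒ 0xfe
lane  5: xor(0x4a,0x6f) ⇒ 0x25
lane  6: xor(0xb9,0x30) ⇒ 0x89
lane  7: xor(0x9e,0xca) ⇒ 0x54
lane  8: xor(0x0a,0x29) ⇒ 0x23
lane  9: xor(0xb2,0xb1) ⇒ 0x03
lane 10: xor(0xaf,0x6b) ⇒ 0xc4
lane 11: xor(0x12,0xe2) ⇒ 0xf0
lane 12: tail/keep ⇒ 0xaf
lane 13: tail/keep ⇒ 0xcf
lane 14: tail/keep ⇒ 0x11
lane 15: tail/keep ⇒ 0xe7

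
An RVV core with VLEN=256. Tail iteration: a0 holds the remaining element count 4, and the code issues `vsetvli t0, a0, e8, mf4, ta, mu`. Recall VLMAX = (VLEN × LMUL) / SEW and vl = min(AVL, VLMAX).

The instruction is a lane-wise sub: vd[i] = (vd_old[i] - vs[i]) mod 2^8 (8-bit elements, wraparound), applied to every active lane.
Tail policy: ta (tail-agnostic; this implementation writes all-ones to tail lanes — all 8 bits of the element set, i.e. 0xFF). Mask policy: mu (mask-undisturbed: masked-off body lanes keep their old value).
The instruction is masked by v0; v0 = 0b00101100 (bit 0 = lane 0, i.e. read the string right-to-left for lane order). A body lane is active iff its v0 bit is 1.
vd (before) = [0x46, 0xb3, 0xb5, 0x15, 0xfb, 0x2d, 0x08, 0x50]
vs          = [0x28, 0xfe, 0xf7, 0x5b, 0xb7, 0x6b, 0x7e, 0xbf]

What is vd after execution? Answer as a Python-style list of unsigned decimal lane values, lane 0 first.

lanes per group: 256·1/4/8 = 8
vl ← min(4, 8) = 4
[0] mask-off/keep = 0x46
[1] mask-off/keep = 0xb3
[2] sub(0xb5,0xf7) = 0xbe
[3] sub(0x15,0x5b) = 0xba
[4] tail/ones = 0xff
[5] tail/ones = 0xff
[6] tail/ones = 0xff
[7] tail/ones = 0xff

vd = [70, 179, 190, 186, 255, 255, 255, 255]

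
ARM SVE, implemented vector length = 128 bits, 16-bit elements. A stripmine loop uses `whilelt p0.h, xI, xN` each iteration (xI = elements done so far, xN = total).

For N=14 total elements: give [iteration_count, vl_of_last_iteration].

lane count: 128 div 16 = 8
14 elements at 8/iter → 2 passes, remainder 6 on the last

[iterations, last_vl] = [2, 6]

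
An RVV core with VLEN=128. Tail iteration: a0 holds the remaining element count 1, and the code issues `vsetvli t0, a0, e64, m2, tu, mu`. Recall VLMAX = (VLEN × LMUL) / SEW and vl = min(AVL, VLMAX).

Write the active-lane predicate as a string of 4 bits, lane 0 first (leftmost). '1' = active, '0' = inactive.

lanes per group: 128·2/64 = 4
vl = min(AVL, VLMAX) = min(1, 4) = 1
bits (lane 0 leftmost): 1000

predicate = 1000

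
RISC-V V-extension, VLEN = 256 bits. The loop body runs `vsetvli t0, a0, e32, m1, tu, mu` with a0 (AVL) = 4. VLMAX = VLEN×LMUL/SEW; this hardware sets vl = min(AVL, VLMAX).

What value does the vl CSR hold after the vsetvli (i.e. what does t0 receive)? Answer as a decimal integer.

lanes per group: 256·1/32 = 8
vl ← min(4, 8) = 4

vl = 4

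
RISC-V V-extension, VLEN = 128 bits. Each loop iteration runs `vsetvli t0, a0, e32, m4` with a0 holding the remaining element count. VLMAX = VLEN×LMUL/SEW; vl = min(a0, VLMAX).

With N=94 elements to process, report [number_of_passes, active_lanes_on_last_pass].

lanes per group: 128·4/32 = 16
iterations = ceil(94/16) = 6; final-pass vl = 14

[iterations, last_vl] = [6, 14]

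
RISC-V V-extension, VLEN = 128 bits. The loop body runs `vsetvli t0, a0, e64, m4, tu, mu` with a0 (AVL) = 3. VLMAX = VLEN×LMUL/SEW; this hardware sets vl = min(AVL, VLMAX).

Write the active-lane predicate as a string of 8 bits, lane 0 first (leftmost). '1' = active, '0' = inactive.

predicate = 11100000

lanes per group: 128·4/64 = 8
vl ← min(3, 8) = 3
bits (lane 0 leftmost): 11100000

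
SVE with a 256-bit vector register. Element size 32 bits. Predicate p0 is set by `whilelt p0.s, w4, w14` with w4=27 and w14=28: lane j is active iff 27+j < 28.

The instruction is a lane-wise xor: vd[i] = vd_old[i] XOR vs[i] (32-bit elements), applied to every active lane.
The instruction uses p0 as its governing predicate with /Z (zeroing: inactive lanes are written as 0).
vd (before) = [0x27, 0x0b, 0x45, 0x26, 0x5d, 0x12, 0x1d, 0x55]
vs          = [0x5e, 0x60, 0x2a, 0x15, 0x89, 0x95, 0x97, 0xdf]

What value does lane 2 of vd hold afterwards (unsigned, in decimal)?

vd[2] = 0

register lanes = 256/32 = 8
whilelt: lane j active iff 27+j < 28 → j < 1 → 1 active
lane  0: xor(0x27,0x5e) ⇒ 0x79
lane  1: tail/zero ⇒ 0x00
lane  2: tail/zero ⇒ 0x00
lane  3: tail/zero ⇒ 0x00
lane  4: tail/zero ⇒ 0x00
lane  5: tail/zero ⇒ 0x00
lane  6: tail/zero ⇒ 0x00
lane  7: tail/zero ⇒ 0x00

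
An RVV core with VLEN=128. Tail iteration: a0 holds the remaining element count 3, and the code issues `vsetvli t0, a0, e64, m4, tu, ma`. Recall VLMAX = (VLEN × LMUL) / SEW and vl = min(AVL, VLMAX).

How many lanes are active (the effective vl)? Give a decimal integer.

vl = 3

VLMAX = VLEN×LMUL/SEW = 128×4/64 = 8
vl = min(AVL, VLMAX) = min(3, 8) = 3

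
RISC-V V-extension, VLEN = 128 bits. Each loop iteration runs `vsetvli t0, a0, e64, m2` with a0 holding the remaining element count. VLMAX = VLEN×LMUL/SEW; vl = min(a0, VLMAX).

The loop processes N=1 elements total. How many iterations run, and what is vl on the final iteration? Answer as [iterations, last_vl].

VLMAX = VLEN×LMUL/SEW = 128×2/64 = 4
N=1: ⌈1/4⌉ = 1 iters; last vl = 1 − 0×4 = 1

[iterations, last_vl] = [1, 1]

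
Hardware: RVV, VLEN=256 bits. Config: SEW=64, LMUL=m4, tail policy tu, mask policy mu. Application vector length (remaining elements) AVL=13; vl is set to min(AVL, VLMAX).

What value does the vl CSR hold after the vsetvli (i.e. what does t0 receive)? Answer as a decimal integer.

VLMAX = VLEN×LMUL/SEW = 256×4/64 = 16
vl ← min(13, 16) = 13

vl = 13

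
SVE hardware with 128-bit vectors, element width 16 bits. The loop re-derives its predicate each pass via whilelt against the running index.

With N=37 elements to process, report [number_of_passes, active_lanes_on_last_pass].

128-bit reg / 16-bit elem → 8 lanes
N=37: ⌈37/8⌉ = 5 iters; last vl = 37 − 4×8 = 5

[iterations, last_vl] = [5, 5]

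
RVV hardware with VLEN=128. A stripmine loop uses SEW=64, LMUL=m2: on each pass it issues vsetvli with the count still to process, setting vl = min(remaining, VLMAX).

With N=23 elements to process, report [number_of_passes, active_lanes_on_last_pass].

[iterations, last_vl] = [6, 3]

lanes per group: 128·2/64 = 4
iterations = ceil(23/4) = 6; final-pass vl = 3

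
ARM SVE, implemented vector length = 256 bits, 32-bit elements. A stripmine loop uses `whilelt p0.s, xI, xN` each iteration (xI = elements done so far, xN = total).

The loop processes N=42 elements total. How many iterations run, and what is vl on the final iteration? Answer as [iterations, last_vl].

256-bit reg / 32-bit elem → 8 lanes
N=42: ⌈42/8⌉ = 6 iters; last vl = 42 − 5×8 = 2

[iterations, last_vl] = [6, 2]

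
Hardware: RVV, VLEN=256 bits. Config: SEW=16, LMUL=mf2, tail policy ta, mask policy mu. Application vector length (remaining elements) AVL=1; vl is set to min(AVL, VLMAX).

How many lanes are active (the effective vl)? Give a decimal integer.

vl = 1

lanes per group: 256·1/2/16 = 8
vl ← min(1, 8) = 1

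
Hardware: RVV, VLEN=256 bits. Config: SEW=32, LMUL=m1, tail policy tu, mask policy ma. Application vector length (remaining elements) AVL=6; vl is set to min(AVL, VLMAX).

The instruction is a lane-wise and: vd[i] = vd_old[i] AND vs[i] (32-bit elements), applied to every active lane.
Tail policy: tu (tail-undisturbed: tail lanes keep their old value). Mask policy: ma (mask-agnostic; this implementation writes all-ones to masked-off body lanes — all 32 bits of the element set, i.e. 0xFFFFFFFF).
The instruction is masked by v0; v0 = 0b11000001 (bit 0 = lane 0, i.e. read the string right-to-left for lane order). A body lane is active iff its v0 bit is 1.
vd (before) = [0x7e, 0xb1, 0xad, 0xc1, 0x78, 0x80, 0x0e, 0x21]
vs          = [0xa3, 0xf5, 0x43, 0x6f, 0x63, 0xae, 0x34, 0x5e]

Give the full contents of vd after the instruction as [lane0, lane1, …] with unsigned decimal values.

vd = [34, 4294967295, 4294967295, 4294967295, 4294967295, 4294967295, 14, 33]

lanes per group: 256·1/32 = 8
vl ← min(6, 8) = 6
  i=0: and(0x7e,0xa3) → 34
  i=1: mask-off/ones → 4294967295
  i=2: mask-off/ones → 4294967295
  i=3: mask-off/ones → 4294967295
  i=4: mask-off/ones → 4294967295
  i=5: mask-off/ones → 4294967295
  i=6: tail/keep → 14
  i=7: tail/keep → 33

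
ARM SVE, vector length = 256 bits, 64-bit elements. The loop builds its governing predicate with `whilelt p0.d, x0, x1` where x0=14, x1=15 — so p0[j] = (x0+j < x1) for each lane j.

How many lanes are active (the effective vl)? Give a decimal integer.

vl = 1

256-bit reg / 64-bit elem → 4 lanes
p0[j] = (14+j < 15); true for j=0..0 → 1 lanes set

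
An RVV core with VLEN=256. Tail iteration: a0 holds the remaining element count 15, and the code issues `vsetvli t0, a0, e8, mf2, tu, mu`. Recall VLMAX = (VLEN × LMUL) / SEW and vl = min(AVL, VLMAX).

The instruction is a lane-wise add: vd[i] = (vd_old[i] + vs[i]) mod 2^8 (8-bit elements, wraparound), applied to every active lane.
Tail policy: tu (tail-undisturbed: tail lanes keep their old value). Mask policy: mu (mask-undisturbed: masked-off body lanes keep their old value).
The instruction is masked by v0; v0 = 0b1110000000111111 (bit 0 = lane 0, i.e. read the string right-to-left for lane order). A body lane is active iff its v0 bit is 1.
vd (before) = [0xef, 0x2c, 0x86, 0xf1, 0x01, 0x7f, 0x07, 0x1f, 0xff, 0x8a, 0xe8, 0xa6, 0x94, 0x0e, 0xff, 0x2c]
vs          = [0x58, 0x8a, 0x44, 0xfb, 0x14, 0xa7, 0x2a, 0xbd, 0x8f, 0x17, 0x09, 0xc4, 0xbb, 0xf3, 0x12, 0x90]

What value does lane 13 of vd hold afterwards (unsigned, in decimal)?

lanes per group: 256·1/2/8 = 16
vl = min(AVL, VLMAX) = min(15, 16) = 15
[0] add(0xef,0x58) = 0x47
[1] add(0x2c,0x8a) = 0xb6
[2] add(0x86,0x44) = 0xca
[3] add(0xf1,0xfb) = 0xec
[4] add(0x01,0x14) = 0x15
[5] add(0x7f,0xa7) = 0x26
[6] mask-off/keep = 0x07
[7] mask-off/keep = 0x1f
[8] mask-off/keep = 0xff
[9] mask-off/keep = 0x8a
[10] mask-off/keep = 0xe8
[11] mask-off/keep = 0xa6
[12] mask-off/keep = 0x94
[13] add(0x0e,0xf3) = 0x01
[14] add(0xff,0x12) = 0x11
[15] tail/keep = 0x2c

vd[13] = 1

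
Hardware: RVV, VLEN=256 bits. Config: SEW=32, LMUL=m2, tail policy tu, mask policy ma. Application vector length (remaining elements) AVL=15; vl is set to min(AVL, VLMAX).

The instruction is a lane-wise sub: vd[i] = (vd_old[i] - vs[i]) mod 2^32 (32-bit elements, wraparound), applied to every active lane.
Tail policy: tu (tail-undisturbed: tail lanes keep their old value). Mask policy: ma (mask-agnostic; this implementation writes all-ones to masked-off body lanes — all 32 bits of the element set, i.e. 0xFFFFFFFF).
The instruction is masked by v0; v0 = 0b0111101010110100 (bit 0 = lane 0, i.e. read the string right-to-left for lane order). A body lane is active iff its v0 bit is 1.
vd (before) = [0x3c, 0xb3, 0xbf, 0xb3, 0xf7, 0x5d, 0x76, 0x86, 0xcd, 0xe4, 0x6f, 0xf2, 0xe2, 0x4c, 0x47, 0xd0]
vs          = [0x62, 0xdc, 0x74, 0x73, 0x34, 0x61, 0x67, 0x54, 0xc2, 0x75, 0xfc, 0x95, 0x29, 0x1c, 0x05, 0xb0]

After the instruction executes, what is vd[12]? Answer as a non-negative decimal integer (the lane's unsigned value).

VLMAX = VLEN×LMUL/SEW = 256×2/32 = 16
AVL=15 ≤ VLMAX=16, so vl = 15
vd[0] mask-off/ones -> 0xffffffff
vd[1] mask-off/ones -> 0xffffffff
vd[2] sub(0xbf,0x74) -> 0x4b
vd[3] mask-off/ones -> 0xffffffff
vd[4] sub(0xf7,0x34) -> 0xc3
vd[5] sub(0x5d,0x61) -> 0xfffffffc
vd[6] mask-off/ones -> 0xffffffff
vd[7] sub(0x86,0x54) -> 0x32
vd[8] mask-off/ones -> 0xffffffff
vd[9] sub(0xe4,0x75) -> 0x6f
vd[10] mask-off/ones -> 0xffffffff
vd[11] sub(0xf2,0x95) -> 0x5d
vd[12] sub(0xe2,0x29) -> 0xb9
vd[13] sub(0x4c,0x1c) -> 0x30
vd[14] sub(0x47,0x05) -> 0x42
vd[15] tail/keep -> 0xd0

vd[12] = 185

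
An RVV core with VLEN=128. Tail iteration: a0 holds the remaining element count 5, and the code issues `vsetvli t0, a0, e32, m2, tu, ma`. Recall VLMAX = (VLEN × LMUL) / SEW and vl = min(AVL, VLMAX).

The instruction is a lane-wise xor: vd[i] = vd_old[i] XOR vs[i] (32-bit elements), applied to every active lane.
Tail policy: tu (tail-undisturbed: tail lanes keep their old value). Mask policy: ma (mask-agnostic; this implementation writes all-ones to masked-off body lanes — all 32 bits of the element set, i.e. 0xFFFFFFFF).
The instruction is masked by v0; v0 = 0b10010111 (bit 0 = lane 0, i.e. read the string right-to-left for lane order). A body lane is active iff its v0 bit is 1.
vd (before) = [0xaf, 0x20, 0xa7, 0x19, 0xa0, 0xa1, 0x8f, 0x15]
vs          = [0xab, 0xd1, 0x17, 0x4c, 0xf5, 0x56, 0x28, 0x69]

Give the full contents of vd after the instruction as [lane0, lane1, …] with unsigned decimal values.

lanes per group: 128·2/32 = 8
vl ← min(5, 8) = 5
vd[0] xor(0xaf,0xab) -> 0x04
vd[1] xor(0x20,0xd1) -> 0xf1
vd[2] xor(0xa7,0x17) -> 0xb0
vd[3] mask-off/ones -> 0xffffffff
vd[4] xor(0xa0,0xf5) -> 0x55
vd[5] tail/keep -> 0xa1
vd[6] tail/keep -> 0x8f
vd[7] tail/keep -> 0x15

vd = [4, 241, 176, 4294967295, 85, 161, 143, 21]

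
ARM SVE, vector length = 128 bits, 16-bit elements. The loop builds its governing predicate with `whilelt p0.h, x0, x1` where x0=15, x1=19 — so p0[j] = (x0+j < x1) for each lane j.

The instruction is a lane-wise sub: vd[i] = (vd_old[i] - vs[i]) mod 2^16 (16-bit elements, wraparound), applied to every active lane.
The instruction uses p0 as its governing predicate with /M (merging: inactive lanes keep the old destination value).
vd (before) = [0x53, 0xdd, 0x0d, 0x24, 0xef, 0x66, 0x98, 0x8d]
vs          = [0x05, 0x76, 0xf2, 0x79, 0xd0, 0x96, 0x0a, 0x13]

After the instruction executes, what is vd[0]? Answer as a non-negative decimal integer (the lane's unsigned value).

vd[0] = 78

128-bit reg / 16-bit elem → 8 lanes
whilelt: lane j active iff 15+j < 19 → j < 4 → 4 active
vd[0] sub(0x53,0x05) -> 0x4e
vd[1] sub(0xdd,0x76) -> 0x67
vd[2] sub(0x0d,0xf2) -> 0xff1b
vd[3] sub(0x24,0x79) -> 0xffab
vd[4] tail/keep -> 0xef
vd[5] tail/keep -> 0x66
vd[6] tail/keep -> 0x98
vd[7] tail/keep -> 0x8d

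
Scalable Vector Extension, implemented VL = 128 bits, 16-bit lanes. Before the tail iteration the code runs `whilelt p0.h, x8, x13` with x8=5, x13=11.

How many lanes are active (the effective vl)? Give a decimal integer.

128-bit reg / 16-bit elem → 8 lanes
active while 5+j < 11, i.e. j ∈ [0,6) capped at 8 ⇒ 6

vl = 6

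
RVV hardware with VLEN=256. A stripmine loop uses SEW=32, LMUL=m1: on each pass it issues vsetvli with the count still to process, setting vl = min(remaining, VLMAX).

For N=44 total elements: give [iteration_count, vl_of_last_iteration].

[iterations, last_vl] = [6, 4]

lanes per group: 256·1/32 = 8
iterations = ceil(44/8) = 6; final-pass vl = 4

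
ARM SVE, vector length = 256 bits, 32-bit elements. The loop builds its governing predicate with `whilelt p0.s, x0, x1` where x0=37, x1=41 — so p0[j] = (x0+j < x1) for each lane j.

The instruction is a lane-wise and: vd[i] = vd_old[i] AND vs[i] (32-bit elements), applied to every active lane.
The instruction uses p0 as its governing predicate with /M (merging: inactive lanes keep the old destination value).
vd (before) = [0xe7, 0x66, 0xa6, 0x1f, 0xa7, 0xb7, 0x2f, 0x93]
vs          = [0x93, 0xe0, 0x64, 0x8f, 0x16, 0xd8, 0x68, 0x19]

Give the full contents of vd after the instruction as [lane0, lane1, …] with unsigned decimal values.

256-bit reg / 32-bit elem → 8 lanes
whilelt: lane j active iff 37+j < 41 → j < 4 → 4 active
lane  0: and(0xe7,0x93) ⇒ 0x83
lane  1: and(0x66,0xe0) ⇒ 0x60
lane  2: and(0xa6,0x64) ⇒ 0x24
lane  3: and(0x1f,0x8f) ⇒ 0x0f
lane  4: tail/keep ⇒ 0xa7
lane  5: tail/keep ⇒ 0xb7
lane  6: tail/keep ⇒ 0x2f
lane  7: tail/keep ⇒ 0x93

vd = [131, 96, 36, 15, 167, 183, 47, 147]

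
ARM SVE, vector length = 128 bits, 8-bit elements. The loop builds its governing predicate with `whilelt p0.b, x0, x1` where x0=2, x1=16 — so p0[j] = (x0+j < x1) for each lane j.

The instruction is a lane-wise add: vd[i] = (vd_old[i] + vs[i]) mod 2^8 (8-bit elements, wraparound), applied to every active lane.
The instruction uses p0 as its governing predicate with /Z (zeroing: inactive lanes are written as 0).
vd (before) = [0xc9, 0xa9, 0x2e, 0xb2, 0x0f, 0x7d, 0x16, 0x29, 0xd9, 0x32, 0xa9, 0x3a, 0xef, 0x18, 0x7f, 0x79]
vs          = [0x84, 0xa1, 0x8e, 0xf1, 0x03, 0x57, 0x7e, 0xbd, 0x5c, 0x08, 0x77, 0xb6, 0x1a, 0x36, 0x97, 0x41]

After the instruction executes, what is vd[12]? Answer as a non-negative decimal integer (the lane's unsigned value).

lane count: 128 div 8 = 16
p0[j] = (2+j < 16); true for j=0..13 → 14 lanes set
lane  0: add(0xc9,0x84) ⇒ 0x4d
lane  1: add(0xa9,0xa1) ⇒ 0x4a
lane  2: add(0x2e,0x8e) ⇒ 0xbc
lane  3: add(0xb2,0xf1) ⇒ 0xa3
lane  4: add(0x0f,0x03) ⇒ 0x12
lane  5: add(0x7d,0x57) ⇒ 0xd4
lane  6: add(0x16,0x7e) ⇒ 0x94
lane  7: add(0x29,0xbd) ⇒ 0xe6
lane  8: add(0xd9,0x5c) ⇒ 0x35
lane  9: add(0x32,0x08) ⇒ 0x3a
lane 10: add(0xa9,0x77) ⇒ 0x20
lane 11: add(0x3a,0xb6) ⇒ 0xf0
lane 12: add(0xef,0x1a) ⇒ 0x09
lane 13: add(0x18,0x36) ⇒ 0x4e
lane 14: tail/zero ⇒ 0x00
lane 15: tail/zero ⇒ 0x00

vd[12] = 9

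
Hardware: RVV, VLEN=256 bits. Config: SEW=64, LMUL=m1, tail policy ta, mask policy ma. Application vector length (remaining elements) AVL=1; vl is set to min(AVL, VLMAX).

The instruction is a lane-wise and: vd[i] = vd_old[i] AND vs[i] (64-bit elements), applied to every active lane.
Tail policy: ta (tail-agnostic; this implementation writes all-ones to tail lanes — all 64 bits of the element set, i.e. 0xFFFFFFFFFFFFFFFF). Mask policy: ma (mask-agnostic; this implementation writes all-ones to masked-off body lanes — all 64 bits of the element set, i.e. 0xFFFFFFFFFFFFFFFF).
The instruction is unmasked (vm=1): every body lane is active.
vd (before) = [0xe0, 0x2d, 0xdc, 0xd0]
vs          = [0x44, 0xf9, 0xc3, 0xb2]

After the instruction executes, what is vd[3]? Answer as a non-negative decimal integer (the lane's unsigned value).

VLMAX = VLEN×LMUL/SEW = 256×1/64 = 4
AVL=1 ≤ VLMAX=4, so vl = 1
[0] and(0xe0,0x44) = 0x40
[1] tail/ones = 0xffffffffffffffff
[2] tail/ones = 0xffffffffffffffff
[3] tail/ones = 0xffffffffffffffff

vd[3] = 18446744073709551615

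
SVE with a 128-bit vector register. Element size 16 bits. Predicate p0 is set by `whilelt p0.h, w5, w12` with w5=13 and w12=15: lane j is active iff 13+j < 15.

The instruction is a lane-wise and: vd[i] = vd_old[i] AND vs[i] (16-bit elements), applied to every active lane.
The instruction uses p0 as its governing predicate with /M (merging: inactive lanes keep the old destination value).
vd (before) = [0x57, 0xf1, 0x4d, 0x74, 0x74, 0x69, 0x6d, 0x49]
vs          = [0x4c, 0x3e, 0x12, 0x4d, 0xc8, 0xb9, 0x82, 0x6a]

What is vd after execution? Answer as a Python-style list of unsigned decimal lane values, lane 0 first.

128-bit reg / 16-bit elem → 8 lanes
whilelt: lane j active iff 13+j < 15 → j < 2 → 2 active
  i=0: and(0x57,0x4c) → 68
  i=1: and(0xf1,0x3e) → 48
  i=2: tail/keep → 77
  i=3: tail/keep → 116
  i=4: tail/keep → 116
  i=5: tail/keep → 105
  i=6: tail/keep → 109
  i=7: tail/keep → 73

vd = [68, 48, 77, 116, 116, 105, 109, 73]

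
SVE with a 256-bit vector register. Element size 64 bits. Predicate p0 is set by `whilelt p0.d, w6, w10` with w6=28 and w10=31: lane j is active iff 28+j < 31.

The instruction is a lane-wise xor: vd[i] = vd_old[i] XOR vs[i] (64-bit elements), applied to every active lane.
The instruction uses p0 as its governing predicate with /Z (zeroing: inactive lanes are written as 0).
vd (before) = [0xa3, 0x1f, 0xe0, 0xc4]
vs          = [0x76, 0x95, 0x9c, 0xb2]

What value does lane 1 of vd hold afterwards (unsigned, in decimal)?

256-bit reg / 64-bit elem → 4 lanes
whilelt: lane j active iff 28+j < 31 → j < 3 → 3 active
  i=0: xor(0xa3,0x76) → 213
  i=1: xor(0x1f,0x95) → 138
  i=2: xor(0xe0,0x9c) → 124
  i=3: tail/zero → 0

vd[1] = 138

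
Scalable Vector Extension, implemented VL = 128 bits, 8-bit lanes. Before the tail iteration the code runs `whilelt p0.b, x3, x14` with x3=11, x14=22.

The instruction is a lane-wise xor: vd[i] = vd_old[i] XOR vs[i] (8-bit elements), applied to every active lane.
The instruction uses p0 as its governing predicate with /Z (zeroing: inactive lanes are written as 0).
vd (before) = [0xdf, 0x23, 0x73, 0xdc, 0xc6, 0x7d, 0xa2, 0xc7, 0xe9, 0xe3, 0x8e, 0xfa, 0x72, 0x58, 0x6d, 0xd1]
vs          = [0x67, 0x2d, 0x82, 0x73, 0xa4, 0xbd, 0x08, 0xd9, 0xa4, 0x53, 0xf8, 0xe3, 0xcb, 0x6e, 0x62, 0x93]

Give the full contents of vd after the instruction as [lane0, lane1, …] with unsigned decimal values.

vd = [184, 14, 241, 175, 98, 192, 170, 30, 77, 176, 118, 0, 0, 0, 0, 0]

register lanes = 128/8 = 16
whilelt: lane j active iff 11+j < 22 → j < 11 → 11 active
lane  0: xor(0xdf,0x67) ⇒ 0xb8
lane  1: xor(0x23,0x2d) ⇒ 0x0e
lane  2: xor(0x73,0x82) ⇒ 0xf1
lane  3: xor(0xdc,0x73) ⇒ 0xaf
lane  4: xor(0xc6,0xa4) ⇒ 0x62
lane  5: xor(0x7d,0xbd) ⇒ 0xc0
lane  6: xor(0xa2,0x08) ⇒ 0xaa
lane  7: xor(0xc7,0xd9) ⇒ 0x1e
lane  8: xor(0xe9,0xa4) ⇒ 0x4d
lane  9: xor(0xe3,0x53) ⇒ 0xb0
lane 10: xor(0x8e,0xf8) ⇒ 0x76
lane 11: tail/zero ⇒ 0x00
lane 12: tail/zero ⇒ 0x00
lane 13: tail/zero ⇒ 0x00
lane 14: tail/zero ⇒ 0x00
lane 15: tail/zero ⇒ 0x00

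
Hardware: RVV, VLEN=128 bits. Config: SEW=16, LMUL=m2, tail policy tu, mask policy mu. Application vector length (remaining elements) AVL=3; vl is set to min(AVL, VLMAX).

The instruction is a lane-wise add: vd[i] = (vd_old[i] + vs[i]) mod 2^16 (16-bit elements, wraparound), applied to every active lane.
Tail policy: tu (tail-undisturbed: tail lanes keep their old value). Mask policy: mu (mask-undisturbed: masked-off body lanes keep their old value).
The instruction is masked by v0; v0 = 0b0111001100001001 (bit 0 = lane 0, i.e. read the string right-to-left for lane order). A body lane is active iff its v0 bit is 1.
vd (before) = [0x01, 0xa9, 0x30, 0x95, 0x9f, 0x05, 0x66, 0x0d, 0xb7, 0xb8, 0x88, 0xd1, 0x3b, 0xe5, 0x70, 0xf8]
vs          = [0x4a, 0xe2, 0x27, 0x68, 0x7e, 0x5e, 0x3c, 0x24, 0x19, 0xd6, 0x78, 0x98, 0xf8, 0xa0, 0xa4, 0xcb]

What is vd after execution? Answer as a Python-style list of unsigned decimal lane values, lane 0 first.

VLMAX = VLEN×LMUL/SEW = 128×2/16 = 16
vl ← min(3, 16) = 3
lane  0: add(0x01,0x4a) ⇒ 0x4b
lane  1: mask-off/keep ⇒ 0xa9
lane  2: mask-off/keep ⇒ 0x30
lane  3: tail/keep ⇒ 0x95
lane  4: tail/keep ⇒ 0x9f
lane  5: tail/keep ⇒ 0x05
lane  6: tail/keep ⇒ 0x66
lane  7: tail/keep ⇒ 0x0d
lane  8: tail/keep ⇒ 0xb7
lane  9: tail/keep ⇒ 0xb8
lane 10: tail/keep ⇒ 0x88
lane 11: tail/keep ⇒ 0xd1
lane 12: tail/keep ⇒ 0x3b
lane 13: tail/keep ⇒ 0xe5
lane 14: tail/keep ⇒ 0x70
lane 15: tail/keep ⇒ 0xf8

vd = [75, 169, 48, 149, 159, 5, 102, 13, 183, 184, 136, 209, 59, 229, 112, 248]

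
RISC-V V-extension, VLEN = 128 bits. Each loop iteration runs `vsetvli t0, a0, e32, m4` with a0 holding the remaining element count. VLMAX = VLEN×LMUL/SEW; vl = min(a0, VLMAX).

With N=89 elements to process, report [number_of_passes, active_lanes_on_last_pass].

VLMAX = (128 × 4) / 32 = 16 lanes
89 elements at 16/iter → 6 passes, remainder 9 on the last

[iterations, last_vl] = [6, 9]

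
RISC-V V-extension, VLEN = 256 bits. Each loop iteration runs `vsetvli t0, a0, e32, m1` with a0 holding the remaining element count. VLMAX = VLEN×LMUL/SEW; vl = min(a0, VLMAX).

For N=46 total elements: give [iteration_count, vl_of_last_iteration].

[iterations, last_vl] = [6, 6]

VLMAX = VLEN×LMUL/SEW = 256×1/32 = 8
N=46: ⌈46/8⌉ = 6 iters; last vl = 46 − 5×8 = 6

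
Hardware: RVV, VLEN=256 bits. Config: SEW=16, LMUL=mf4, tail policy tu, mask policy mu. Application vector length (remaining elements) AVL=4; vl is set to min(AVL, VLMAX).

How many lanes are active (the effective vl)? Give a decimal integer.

vl = 4

VLMAX = (256 × 1/4) / 16 = 4 lanes
vl = min(AVL, VLMAX) = min(4, 4) = 4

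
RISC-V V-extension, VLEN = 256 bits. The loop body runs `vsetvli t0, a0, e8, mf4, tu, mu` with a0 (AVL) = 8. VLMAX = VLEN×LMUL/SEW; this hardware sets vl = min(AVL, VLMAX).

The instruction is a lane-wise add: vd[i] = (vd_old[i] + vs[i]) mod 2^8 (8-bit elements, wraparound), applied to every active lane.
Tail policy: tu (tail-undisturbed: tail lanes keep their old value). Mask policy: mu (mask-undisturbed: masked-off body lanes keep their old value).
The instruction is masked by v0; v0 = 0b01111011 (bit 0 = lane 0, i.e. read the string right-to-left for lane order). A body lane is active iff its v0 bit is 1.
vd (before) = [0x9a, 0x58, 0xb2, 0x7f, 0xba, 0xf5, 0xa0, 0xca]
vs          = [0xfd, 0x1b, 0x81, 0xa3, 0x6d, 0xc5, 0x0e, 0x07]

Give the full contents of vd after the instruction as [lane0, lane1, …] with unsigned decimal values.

vd = [151, 115, 178, 34, 39, 186, 174, 202]

lanes per group: 256·1/4/8 = 8
vl = min(AVL, VLMAX) = min(8, 8) = 8
vd[0] add(0x9a,0xfd) -> 0x97
vd[1] add(0x58,0x1b) -> 0x73
vd[2] mask-off/keep -> 0xb2
vd[3] add(0x7f,0xa3) -> 0x22
vd[4] add(0xba,0x6d) -> 0x27
vd[5] add(0xf5,0xc5) -> 0xba
vd[6] add(0xa0,0x0e) -> 0xae
vd[7] mask-off/keep -> 0xca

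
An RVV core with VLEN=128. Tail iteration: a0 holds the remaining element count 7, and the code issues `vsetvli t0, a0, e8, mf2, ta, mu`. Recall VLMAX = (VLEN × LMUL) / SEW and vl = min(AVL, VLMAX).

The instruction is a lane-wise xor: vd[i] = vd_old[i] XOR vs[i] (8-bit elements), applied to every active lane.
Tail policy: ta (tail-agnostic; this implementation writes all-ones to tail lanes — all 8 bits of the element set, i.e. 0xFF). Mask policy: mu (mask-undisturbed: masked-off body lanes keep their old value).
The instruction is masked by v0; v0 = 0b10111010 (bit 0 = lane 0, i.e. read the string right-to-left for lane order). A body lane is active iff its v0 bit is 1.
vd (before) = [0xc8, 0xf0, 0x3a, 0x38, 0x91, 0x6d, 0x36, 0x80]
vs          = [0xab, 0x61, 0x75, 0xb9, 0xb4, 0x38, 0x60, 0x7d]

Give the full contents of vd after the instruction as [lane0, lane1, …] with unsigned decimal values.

vd = [200, 145, 58, 129, 37, 85, 54, 255]

VLMAX = VLEN×LMUL/SEW = 128×1/2/8 = 8
vl = min(AVL, VLMAX) = min(7, 8) = 7
vd[0] mask-off/keep -> 0xc8
vd[1] xor(0xf0,0x61) -> 0x91
vd[2] mask-off/keep -> 0x3a
vd[3] xor(0x38,0xb9) -> 0x81
vd[4] xor(0x91,0xb4) -> 0x25
vd[5] xor(0x6d,0x38) -> 0x55
vd[6] mask-off/keep -> 0x36
vd[7] tail/ones -> 0xff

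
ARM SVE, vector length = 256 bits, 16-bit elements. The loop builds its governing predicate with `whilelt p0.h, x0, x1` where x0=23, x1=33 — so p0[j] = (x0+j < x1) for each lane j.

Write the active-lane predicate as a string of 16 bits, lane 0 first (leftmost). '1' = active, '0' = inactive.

predicate = 1111111111000000

register lanes = 256/16 = 16
p0[j] = (23+j < 33); true for j=0..9 → 10 lanes set
bits (lane 0 leftmost): 1111111111000000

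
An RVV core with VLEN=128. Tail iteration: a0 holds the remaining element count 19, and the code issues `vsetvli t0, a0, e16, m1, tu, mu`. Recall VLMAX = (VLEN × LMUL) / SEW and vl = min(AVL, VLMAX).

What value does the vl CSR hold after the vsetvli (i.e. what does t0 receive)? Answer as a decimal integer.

vl = 8

lanes per group: 128·1/16 = 8
vl = min(AVL, VLMAX) = min(19, 8) = 8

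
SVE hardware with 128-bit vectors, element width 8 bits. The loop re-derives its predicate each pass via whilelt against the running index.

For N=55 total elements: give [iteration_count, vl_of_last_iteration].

[iterations, last_vl] = [4, 7]

register lanes = 128/8 = 16
55 elements at 16/iter → 4 passes, remainder 7 on the last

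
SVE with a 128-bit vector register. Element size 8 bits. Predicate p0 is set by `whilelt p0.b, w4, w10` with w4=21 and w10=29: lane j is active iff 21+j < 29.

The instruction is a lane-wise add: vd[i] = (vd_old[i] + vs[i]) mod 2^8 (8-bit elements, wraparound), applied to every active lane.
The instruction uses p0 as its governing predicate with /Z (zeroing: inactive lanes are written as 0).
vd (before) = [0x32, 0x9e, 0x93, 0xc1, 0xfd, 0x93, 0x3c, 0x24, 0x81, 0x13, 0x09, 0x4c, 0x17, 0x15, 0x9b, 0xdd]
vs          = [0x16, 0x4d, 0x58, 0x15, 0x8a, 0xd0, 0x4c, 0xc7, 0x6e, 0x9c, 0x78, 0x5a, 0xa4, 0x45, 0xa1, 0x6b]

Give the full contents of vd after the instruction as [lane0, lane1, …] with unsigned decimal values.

vd = [72, 235, 235, 214, 135, 99, 136, 235, 0, 0, 0, 0, 0, 0, 0, 0]

lane count: 128 div 8 = 16
whilelt: lane j active iff 21+j < 29 → j < 8 → 8 active
vd[0] add(0x32,0x16) -> 0x48
vd[1] add(0x9e,0x4d) -> 0xeb
vd[2] add(0x93,0x58) -> 0xeb
vd[3] add(0xc1,0x15) -> 0xd6
vd[4] add(0xfd,0x8a) -> 0x87
vd[5] add(0x93,0xd0) -> 0x63
vd[6] add(0x3c,0x4c) -> 0x88
vd[7] add(0x24,0xc7) -> 0xeb
vd[8] tail/zero -> 0x00
vd[9] tail/zero -> 0x00
vd[10] tail/zero -> 0x00
vd[11] tail/zero -> 0x00
vd[12] tail/zero -> 0x00
vd[13] tail/zero -> 0x00
vd[14] tail/zero -> 0x00
vd[15] tail/zero -> 0x00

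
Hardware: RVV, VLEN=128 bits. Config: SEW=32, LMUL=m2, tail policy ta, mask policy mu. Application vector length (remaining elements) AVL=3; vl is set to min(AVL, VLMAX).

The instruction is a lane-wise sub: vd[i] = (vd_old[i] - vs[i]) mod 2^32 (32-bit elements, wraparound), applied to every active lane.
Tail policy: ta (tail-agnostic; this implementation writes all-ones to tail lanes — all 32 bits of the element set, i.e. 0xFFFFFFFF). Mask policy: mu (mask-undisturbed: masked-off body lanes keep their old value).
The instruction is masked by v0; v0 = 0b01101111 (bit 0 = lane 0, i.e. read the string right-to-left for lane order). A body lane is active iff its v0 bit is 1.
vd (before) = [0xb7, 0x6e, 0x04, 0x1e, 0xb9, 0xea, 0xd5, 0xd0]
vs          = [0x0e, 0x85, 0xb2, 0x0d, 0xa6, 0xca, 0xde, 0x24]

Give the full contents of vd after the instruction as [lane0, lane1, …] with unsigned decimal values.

VLMAX = VLEN×LMUL/SEW = 128×2/32 = 8
vl ← min(3, 8) = 3
[0] sub(0xb7,0x0e) = 0xa9
[1] sub(0x6e,0x85) = 0xffffffe9
[2] sub(0x04,0xb2) = 0xffffff52
[3] tail/ones = 0xffffffff
[4] tail/ones = 0xffffffff
[5] tail/ones = 0xffffffff
[6] tail/ones = 0xffffffff
[7] tail/ones = 0xffffffff

vd = [169, 4294967273, 4294967122, 4294967295, 4294967295, 4294967295, 4294967295, 4294967295]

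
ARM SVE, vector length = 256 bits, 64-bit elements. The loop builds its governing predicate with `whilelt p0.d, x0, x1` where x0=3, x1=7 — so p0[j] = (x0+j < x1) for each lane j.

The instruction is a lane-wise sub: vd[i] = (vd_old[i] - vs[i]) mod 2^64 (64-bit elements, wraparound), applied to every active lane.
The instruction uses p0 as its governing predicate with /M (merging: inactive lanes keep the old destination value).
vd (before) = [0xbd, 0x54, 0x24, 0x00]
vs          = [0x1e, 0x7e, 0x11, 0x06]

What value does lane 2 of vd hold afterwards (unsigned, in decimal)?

vd[2] = 19

register lanes = 256/64 = 4
whilelt: lane j active iff 3+j < 7 → j < 4 → 4 active
[0] sub(0xbd,0x1e) = 0x9f
[1] sub(0x54,0x7e) = 0xffffffffffffffd6
[2] sub(0x24,0x11) = 0x13
[3] sub(0x00,0x06) = 0xfffffffffffffffa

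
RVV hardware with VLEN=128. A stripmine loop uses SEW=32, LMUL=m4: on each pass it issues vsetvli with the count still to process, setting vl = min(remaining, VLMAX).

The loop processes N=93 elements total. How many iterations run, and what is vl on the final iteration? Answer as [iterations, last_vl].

VLMAX = (128 × 4) / 32 = 16 lanes
N=93: ⌈93/16⌉ = 6 iters; last vl = 93 − 5×16 = 13

[iterations, last_vl] = [6, 13]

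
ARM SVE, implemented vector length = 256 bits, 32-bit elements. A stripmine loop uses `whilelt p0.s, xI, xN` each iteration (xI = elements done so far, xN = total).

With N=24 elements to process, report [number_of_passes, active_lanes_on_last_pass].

[iterations, last_vl] = [3, 8]

lane count: 256 div 32 = 8
N=24: ⌈24/8⌉ = 3 iters; last vl = 24 − 2×8 = 8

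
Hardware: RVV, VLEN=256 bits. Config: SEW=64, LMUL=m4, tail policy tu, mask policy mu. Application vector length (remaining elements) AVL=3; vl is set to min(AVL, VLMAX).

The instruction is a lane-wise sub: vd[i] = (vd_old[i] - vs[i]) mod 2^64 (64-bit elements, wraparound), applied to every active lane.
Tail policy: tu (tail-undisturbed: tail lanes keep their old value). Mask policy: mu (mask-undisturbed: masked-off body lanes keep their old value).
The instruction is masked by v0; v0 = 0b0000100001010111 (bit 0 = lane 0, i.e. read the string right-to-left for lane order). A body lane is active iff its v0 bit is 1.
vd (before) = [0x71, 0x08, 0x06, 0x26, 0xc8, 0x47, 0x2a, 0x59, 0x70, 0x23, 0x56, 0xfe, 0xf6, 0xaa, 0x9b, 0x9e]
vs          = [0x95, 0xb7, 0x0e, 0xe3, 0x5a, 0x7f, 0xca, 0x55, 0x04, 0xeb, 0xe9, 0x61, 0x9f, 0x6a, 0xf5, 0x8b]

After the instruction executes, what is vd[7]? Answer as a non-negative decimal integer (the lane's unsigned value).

vd[7] = 89

lanes per group: 256·4/64 = 16
vl ← min(3, 16) = 3
vd[0] sub(0x71,0x95) -> 0xffffffffffffffdc
vd[1] sub(0x08,0xb7) -> 0xffffffffffffff51
vd[2] sub(0x06,0x0e) -> 0xfffffffffffffff8
vd[3] tail/keep -> 0x26
vd[4] tail/keep -> 0xc8
vd[5] tail/keep -> 0x47
vd[6] tail/keep -> 0x2a
vd[7] tail/keep -> 0x59
vd[8] tail/keep -> 0x70
vd[9] tail/keep -> 0x23
vd[10] tail/keep -> 0x56
vd[11] tail/keep -> 0xfe
vd[12] tail/keep -> 0xf6
vd[13] tail/keep -> 0xaa
vd[14] tail/keep -> 0x9b
vd[15] tail/keep -> 0x9e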